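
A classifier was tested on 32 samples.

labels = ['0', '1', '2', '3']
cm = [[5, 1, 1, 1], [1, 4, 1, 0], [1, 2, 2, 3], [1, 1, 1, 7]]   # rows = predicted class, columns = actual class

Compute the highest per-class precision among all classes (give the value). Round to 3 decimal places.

Per-class precision (TP/(TP+FP)):
  0: TP=5, FP=1+1+1=3 → 5/8 = 0.6250
  1: TP=4, FP=1+1+0=2 → 4/6 = 0.6667
  2: TP=2, FP=1+2+3=6 → 2/8 = 0.2500
  3: TP=7, FP=1+1+1=3 → 7/10 = 0.7000
Highest is class '3' with precision = 0.700.

0.700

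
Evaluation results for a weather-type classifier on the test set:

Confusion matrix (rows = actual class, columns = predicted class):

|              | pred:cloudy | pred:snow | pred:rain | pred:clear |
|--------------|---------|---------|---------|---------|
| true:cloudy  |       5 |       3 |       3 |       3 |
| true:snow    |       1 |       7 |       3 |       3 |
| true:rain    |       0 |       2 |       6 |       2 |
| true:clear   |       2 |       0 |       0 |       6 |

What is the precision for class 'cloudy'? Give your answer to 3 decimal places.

0.625

precision = TP/(TP+FP).
cloudy: TP=5, FP=1+0+2=3 → 5/8 = 0.6250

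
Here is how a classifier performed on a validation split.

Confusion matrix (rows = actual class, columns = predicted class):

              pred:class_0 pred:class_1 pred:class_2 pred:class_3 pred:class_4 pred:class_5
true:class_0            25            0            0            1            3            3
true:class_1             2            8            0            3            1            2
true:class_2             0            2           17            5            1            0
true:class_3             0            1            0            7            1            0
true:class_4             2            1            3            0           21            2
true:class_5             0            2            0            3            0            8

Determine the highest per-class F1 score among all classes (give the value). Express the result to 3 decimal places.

0.820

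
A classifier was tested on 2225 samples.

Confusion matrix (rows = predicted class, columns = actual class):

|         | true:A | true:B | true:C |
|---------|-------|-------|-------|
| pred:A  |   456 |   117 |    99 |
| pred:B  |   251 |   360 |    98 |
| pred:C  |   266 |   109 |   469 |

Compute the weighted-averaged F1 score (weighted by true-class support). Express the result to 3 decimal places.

Per-class F1 score (2·TP/(2·TP+FP+FN)):
  A: TP=456, FP=117+99=216, FN=251+266=517 → 912/1645 = 0.5544
  B: TP=360, FP=251+98=349, FN=117+109=226 → 720/1295 = 0.5560
  C: TP=469, FP=266+109=375, FN=99+98=197 → 938/1510 = 0.6212
Weighted-F1 score = Σ (supportᵢ/N)·F1 scoreᵢ with N=2225: (973/2225)·0.5544 + (586/2225)·0.5560 + (666/2225)·0.6212 = 0.575

0.575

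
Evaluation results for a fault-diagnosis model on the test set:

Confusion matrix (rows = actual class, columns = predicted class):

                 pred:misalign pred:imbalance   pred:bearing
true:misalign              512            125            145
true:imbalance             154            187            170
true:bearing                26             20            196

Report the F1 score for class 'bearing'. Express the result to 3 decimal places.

One-vs-rest for 'bearing': TP = diagonal; FP = other classes predicted 'bearing'; FN = 'bearing' predicted as other.
F1 score = 2·TP/(2·TP+FP+FN).
bearing: TP=196, FP=145+170=315, FN=26+20=46 → 392/753 = 0.5206

0.521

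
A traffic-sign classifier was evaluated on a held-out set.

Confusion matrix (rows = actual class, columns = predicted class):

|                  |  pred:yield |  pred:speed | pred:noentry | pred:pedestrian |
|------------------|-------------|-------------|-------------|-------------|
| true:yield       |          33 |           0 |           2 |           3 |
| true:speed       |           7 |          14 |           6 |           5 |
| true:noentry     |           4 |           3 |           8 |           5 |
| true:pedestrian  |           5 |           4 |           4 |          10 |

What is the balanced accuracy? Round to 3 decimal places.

Balanced accuracy = mean of per-class recall.
  yield: recall = 33/38 = 0.8684
  speed: recall = 14/32 = 0.4375
  noentry: recall = 8/20 = 0.4000
  pedestrian: recall = 10/23 = 0.4348
Mean = (0.8684 + 0.4375 + 0.4000 + 0.4348) / 4 = 0.535

0.535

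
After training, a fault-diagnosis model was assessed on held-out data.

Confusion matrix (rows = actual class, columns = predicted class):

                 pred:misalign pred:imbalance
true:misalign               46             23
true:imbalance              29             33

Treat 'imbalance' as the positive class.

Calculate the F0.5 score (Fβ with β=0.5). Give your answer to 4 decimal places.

0.5769

Fβ = (1+β²)·TP / ((1+β²)·TP + β²·FN + FP), with β²=1/4
= 1.25·33 / (1.25·33 + 0.25·29 + 23) = 0.5769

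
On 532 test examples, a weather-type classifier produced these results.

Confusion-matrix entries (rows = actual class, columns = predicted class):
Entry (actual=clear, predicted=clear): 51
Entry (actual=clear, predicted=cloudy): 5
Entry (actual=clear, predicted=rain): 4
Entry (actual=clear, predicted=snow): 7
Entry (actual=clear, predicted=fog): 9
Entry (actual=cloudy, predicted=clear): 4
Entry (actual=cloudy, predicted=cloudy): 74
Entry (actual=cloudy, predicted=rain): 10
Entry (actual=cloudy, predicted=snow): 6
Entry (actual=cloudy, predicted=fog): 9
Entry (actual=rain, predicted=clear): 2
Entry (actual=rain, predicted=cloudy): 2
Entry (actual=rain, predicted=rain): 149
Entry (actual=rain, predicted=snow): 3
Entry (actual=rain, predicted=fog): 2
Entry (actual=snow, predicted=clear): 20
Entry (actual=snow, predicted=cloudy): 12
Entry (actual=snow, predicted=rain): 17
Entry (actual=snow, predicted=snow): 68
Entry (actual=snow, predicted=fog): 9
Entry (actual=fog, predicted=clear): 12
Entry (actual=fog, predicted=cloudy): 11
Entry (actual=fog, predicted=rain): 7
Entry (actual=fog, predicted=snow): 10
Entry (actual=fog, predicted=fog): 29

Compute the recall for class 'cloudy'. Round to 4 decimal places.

recall = TP/(TP+FN).
cloudy: TP=74, FN=4+10+6+9=29 → 74/103 = 0.71845

0.7184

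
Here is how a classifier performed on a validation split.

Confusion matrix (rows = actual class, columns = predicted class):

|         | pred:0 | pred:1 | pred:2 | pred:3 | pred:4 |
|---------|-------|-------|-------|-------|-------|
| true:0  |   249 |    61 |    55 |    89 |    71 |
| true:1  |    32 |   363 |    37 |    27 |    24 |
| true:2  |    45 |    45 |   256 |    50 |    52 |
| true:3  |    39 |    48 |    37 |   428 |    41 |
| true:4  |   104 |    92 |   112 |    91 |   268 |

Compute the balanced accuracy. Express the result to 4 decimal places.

Balanced accuracy = mean of per-class recall.
  0: recall = 249/525 = 0.47429
  1: recall = 363/483 = 0.75155
  2: recall = 256/448 = 0.57143
  3: recall = 428/593 = 0.72175
  4: recall = 268/667 = 0.40180
Mean = (0.47429 + 0.75155 + 0.57143 + 0.72175 + 0.40180) / 5 = 0.5842

0.5842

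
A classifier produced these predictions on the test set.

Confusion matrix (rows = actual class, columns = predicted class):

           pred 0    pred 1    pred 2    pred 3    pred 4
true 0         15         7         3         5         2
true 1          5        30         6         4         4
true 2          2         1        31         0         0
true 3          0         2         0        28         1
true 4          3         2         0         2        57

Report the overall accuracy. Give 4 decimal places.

Accuracy = trace / total = (15+30+31+28+57=161) / 210 = 161/210 = 0.7667

0.7667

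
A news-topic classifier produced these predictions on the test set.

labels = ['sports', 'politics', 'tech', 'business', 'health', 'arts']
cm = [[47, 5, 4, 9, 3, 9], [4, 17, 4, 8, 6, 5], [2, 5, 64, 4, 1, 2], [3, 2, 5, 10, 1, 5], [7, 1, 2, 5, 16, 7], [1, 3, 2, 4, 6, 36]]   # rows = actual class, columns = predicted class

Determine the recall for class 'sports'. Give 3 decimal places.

Treat 'sports' as positive and all other classes as negative.
recall = TP/(TP+FN).
sports: TP=47, FN=5+4+9+3+9=30 → 47/77 = 0.6104

0.610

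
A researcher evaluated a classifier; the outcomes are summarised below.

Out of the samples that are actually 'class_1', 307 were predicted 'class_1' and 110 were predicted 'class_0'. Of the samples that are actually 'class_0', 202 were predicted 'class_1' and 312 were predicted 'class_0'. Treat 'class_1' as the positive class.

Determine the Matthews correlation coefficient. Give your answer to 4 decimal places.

0.3428

MCC = (TP·TN − FP·FN) / √((TP+FP)(TP+FN)(TN+FP)(TN+FN))
Numerator = 307·312 − 202·110 = 73564
Denominator = √(509·417·514·422) = √46039373724 = 214567.8767
MCC = 73564 / 214567.8767 = 0.3428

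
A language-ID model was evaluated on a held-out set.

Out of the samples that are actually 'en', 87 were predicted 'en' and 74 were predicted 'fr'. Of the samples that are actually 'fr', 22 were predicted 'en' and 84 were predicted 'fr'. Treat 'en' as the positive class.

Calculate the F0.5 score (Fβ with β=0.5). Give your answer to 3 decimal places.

0.729

Fβ = (1+β²)·TP / ((1+β²)·TP + β²·FN + FP), with β²=1/4
= 1.25·87 / (1.25·87 + 0.25·74 + 22) = 0.729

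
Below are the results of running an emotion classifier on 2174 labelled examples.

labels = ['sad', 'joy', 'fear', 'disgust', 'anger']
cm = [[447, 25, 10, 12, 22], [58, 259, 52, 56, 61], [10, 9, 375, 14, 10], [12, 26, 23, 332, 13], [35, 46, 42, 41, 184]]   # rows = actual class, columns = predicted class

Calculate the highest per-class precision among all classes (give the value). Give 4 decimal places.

0.7954

Per-class precision (TP/(TP+FP)):
  sad: TP=447, FP=58+10+12+35=115 → 447/562 = 0.79537
  joy: TP=259, FP=25+9+26+46=106 → 259/365 = 0.70959
  fear: TP=375, FP=10+52+23+42=127 → 375/502 = 0.74701
  disgust: TP=332, FP=12+56+14+41=123 → 332/455 = 0.72967
  anger: TP=184, FP=22+61+10+13=106 → 184/290 = 0.63448
Highest is class 'sad' with precision = 0.7954.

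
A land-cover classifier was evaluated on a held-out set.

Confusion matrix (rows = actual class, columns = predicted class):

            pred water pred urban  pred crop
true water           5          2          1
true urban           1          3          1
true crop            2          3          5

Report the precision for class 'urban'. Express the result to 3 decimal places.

precision = TP/(TP+FP).
urban: TP=3, FP=2+3=5 → 3/8 = 0.3750

0.375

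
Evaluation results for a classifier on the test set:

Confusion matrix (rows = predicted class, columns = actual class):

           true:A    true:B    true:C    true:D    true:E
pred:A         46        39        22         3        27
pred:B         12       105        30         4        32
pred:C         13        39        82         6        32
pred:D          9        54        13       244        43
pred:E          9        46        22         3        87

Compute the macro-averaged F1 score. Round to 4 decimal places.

Per-class F1 score (2·TP/(2·TP+FP+FN)):
  A: TP=46, FP=39+22+3+27=91, FN=12+13+9+9=43 → 92/226 = 0.40708
  B: TP=105, FP=12+30+4+32=78, FN=39+39+54+46=178 → 210/466 = 0.45064
  C: TP=82, FP=13+39+6+32=90, FN=22+30+13+22=87 → 164/341 = 0.48094
  D: TP=244, FP=9+54+13+43=119, FN=3+4+6+3=16 → 488/623 = 0.78331
  E: TP=87, FP=9+46+22+3=80, FN=27+32+32+43=134 → 174/388 = 0.44845
Macro-F1 score = mean = (0.40708 + 0.45064 + 0.48094 + 0.78331 + 0.44845) / 5 = 0.5141

0.5141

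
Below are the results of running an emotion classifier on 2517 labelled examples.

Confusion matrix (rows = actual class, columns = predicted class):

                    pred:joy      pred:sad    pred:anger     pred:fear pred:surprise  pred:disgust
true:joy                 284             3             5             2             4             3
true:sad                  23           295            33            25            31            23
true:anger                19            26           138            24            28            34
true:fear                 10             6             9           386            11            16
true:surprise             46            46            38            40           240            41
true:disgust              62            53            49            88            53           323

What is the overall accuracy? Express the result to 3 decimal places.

Accuracy = trace / total = (284+295+138+386+240+323=1666) / 2517 = 1666/2517 = 0.662

0.662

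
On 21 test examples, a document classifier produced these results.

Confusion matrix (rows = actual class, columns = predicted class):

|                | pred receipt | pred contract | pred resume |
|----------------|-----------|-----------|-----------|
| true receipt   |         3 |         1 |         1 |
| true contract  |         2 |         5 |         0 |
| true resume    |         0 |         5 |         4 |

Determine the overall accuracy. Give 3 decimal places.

Accuracy = trace / total = (3+5+4=12) / 21 = 12/21 = 0.571

0.571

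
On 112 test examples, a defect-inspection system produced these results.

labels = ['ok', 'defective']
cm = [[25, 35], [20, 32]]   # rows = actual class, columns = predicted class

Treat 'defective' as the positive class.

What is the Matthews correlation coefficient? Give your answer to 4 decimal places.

MCC = (TP·TN − FP·FN) / √((TP+FP)(TP+FN)(TN+FP)(TN+FN))
Numerator = 32·25 − 35·20 = 100
Denominator = √(67·52·60·45) = √9406800 = 3067.0507
MCC = 100 / 3067.0507 = 0.0326

0.0326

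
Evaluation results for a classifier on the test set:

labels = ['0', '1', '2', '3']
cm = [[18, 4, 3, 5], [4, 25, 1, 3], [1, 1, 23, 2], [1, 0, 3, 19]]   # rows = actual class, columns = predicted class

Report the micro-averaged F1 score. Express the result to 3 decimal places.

Micro-averaging pools counts across classes: ΣTP=85, ΣFP=28, ΣFN=28.
Micro-F1 score = 2·TP/(2·TP+FP+FN) on pooled counts = 0.752 (equals overall accuracy in single-label multiclass).

0.752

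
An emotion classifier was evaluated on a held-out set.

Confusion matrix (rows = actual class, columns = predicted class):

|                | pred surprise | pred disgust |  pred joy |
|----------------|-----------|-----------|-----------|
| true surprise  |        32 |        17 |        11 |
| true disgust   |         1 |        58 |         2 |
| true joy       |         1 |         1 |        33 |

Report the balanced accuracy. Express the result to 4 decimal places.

0.8090

Balanced accuracy = mean of per-class recall.
  surprise: recall = 32/60 = 0.53333
  disgust: recall = 58/61 = 0.95082
  joy: recall = 33/35 = 0.94286
Mean = (0.53333 + 0.95082 + 0.94286) / 3 = 0.8090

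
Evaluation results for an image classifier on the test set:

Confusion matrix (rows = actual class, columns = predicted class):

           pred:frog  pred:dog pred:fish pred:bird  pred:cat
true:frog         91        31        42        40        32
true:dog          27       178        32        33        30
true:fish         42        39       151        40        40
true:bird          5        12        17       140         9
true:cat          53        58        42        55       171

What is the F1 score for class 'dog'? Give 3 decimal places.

Take TP from the diagonal, FP from the rest of the 'dog' prediction marginal, FN from the rest of the 'dog' actual marginal.
F1 score = 2·TP/(2·TP+FP+FN).
dog: TP=178, FP=31+39+12+58=140, FN=27+32+33+30=122 → 356/618 = 0.5761

0.576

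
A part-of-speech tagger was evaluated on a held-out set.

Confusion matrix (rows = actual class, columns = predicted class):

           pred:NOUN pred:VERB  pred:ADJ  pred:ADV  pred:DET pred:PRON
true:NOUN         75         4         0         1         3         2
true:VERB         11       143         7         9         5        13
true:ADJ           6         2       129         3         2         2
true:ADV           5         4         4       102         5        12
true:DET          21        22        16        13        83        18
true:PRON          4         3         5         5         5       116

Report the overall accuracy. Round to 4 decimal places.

Accuracy = trace / total = (75+143+129+102+83+116=648) / 860 = 648/860 = 0.7535

0.7535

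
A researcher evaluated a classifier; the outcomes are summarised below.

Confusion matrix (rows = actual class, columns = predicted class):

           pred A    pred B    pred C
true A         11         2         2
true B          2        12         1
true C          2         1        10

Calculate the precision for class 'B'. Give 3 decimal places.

Treat 'B' as positive and all other classes as negative.
precision = TP/(TP+FP).
B: TP=12, FP=2+1=3 → 12/15 = 0.8000

0.800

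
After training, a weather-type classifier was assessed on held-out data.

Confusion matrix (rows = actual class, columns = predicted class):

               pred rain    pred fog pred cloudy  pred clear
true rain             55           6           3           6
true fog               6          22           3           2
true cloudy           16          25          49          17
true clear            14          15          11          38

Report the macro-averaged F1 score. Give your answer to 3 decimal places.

0.556

Per-class F1 score (2·TP/(2·TP+FP+FN)):
  rain: TP=55, FP=6+16+14=36, FN=6+3+6=15 → 110/161 = 0.6832
  fog: TP=22, FP=6+25+15=46, FN=6+3+2=11 → 44/101 = 0.4356
  cloudy: TP=49, FP=3+3+11=17, FN=16+25+17=58 → 98/173 = 0.5665
  clear: TP=38, FP=6+2+17=25, FN=14+15+11=40 → 76/141 = 0.5390
Macro-F1 score = mean = (0.6832 + 0.4356 + 0.5665 + 0.5390) / 4 = 0.556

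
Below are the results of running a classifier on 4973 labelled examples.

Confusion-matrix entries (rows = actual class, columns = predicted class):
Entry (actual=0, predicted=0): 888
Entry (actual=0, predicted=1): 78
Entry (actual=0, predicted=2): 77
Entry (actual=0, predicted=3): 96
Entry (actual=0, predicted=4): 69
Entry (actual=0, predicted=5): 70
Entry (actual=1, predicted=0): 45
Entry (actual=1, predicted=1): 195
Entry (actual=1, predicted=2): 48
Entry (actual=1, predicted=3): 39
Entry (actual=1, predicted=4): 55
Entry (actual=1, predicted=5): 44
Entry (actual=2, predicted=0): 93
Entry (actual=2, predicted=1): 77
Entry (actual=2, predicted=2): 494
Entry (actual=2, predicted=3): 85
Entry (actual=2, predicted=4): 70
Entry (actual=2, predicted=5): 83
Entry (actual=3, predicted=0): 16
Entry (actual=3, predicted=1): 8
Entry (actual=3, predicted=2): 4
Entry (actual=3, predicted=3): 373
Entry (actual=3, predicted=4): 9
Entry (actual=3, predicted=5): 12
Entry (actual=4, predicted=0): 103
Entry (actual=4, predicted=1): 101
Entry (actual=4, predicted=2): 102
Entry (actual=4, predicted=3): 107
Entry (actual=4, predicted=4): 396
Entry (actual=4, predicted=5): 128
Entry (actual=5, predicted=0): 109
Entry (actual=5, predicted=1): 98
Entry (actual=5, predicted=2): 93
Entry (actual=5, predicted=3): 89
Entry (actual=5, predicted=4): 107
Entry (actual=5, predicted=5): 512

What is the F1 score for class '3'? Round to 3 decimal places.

0.616

Treat '3' as positive and all other classes as negative.
F1 score = 2·TP/(2·TP+FP+FN).
3: TP=373, FP=96+39+85+107+89=416, FN=16+8+4+9+12=49 → 746/1211 = 0.6160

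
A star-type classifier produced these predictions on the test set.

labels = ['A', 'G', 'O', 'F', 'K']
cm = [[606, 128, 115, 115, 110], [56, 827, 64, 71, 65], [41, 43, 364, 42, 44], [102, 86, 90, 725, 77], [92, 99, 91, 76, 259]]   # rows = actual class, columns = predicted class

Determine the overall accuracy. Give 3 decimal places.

0.634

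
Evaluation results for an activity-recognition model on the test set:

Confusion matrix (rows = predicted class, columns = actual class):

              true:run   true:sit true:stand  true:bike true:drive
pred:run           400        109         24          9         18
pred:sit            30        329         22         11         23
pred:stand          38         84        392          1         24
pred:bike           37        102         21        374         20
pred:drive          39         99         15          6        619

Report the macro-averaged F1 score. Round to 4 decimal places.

0.7391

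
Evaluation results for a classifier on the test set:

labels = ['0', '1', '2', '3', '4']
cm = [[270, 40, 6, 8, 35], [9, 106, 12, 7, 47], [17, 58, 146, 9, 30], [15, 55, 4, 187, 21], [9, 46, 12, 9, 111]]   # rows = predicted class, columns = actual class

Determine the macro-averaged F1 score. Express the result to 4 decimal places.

0.6310

Per-class F1 score (2·TP/(2·TP+FP+FN)):
  0: TP=270, FP=40+6+8+35=89, FN=9+17+15+9=50 → 540/679 = 0.79529
  1: TP=106, FP=9+12+7+47=75, FN=40+58+55+46=199 → 212/486 = 0.43621
  2: TP=146, FP=17+58+9+30=114, FN=6+12+4+12=34 → 292/440 = 0.66364
  3: TP=187, FP=15+55+4+21=95, FN=8+7+9+9=33 → 374/502 = 0.74502
  4: TP=111, FP=9+46+12+9=76, FN=35+47+30+21=133 → 222/431 = 0.51508
Macro-F1 score = mean = (0.79529 + 0.43621 + 0.66364 + 0.74502 + 0.51508) / 5 = 0.6310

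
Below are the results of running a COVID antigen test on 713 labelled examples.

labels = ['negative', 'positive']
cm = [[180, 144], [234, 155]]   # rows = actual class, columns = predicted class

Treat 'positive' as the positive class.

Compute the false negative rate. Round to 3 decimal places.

0.602

FNR = FN/(FN+TP) = 234/(234+155) = 0.602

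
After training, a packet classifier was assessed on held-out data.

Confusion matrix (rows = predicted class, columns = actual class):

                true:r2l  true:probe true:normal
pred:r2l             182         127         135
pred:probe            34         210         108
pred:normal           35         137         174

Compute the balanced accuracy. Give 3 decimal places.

Balanced accuracy = mean of per-class recall.
  r2l: recall = 182/251 = 0.7251
  probe: recall = 210/474 = 0.4430
  normal: recall = 174/417 = 0.4173
Mean = (0.7251 + 0.4430 + 0.4173) / 3 = 0.528

0.528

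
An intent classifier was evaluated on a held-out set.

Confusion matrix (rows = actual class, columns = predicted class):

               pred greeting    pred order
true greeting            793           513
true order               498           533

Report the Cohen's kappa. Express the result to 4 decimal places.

Observed agreement pₒ = trace/N = 1326/2337 = 0.56739
Expected agreement pₑ = Σ (rowᵢ·colᵢ)/N² = (1306·1291 + 1031·1046)/2337² = 0.50617
κ = (pₒ − pₑ)/(1 − pₑ) = (0.56739 − 0.50617)/(1 − 0.50617) = 0.1240

0.1240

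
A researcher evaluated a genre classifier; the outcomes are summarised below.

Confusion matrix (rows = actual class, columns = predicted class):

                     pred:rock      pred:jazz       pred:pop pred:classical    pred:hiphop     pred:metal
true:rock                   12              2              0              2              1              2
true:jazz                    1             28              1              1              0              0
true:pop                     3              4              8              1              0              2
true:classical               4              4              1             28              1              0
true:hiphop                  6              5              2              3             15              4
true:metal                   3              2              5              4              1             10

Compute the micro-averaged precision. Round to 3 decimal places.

Micro-averaging pools counts across classes: ΣTP=101, ΣFP=65, ΣFN=65.
Micro-precision = TP/(TP+FP) on pooled counts = 0.608 (equals overall accuracy in single-label multiclass).

0.608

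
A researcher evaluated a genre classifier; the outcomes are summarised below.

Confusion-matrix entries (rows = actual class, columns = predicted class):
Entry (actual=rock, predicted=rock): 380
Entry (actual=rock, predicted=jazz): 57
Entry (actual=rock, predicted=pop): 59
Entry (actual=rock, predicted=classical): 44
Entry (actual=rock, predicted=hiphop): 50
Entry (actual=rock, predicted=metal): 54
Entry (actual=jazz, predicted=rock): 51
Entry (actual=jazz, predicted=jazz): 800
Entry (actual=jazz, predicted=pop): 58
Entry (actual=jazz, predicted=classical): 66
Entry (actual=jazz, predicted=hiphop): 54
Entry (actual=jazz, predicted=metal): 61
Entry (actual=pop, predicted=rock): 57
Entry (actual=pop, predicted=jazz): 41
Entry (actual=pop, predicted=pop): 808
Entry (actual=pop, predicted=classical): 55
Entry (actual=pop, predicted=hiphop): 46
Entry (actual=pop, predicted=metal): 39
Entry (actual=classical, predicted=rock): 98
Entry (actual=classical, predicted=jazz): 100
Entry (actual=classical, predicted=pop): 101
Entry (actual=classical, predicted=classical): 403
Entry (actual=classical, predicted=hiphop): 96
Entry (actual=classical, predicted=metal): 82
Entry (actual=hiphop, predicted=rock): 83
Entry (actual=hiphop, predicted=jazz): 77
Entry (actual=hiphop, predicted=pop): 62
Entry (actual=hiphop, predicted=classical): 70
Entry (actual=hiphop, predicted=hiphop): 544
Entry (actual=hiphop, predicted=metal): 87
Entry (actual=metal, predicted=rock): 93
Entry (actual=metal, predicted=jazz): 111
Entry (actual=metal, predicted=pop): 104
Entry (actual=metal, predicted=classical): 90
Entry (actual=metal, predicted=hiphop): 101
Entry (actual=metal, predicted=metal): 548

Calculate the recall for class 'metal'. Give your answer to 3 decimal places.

Treat 'metal' as positive and all other classes as negative.
recall = TP/(TP+FN).
metal: TP=548, FN=93+111+104+90+101=499 → 548/1047 = 0.5234

0.523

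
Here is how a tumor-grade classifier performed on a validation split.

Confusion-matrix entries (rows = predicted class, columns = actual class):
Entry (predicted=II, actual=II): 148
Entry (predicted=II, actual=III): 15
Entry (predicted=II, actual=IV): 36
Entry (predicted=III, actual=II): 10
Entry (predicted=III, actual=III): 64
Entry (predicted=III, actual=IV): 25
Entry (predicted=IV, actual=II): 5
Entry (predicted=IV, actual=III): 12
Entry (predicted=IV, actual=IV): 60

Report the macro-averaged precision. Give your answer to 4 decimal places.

Per-class precision (TP/(TP+FP)):
  II: TP=148, FP=15+36=51 → 148/199 = 0.74372
  III: TP=64, FP=10+25=35 → 64/99 = 0.64646
  IV: TP=60, FP=5+12=17 → 60/77 = 0.77922
Macro-precision = mean = (0.74372 + 0.64646 + 0.77922) / 3 = 0.7231

0.7231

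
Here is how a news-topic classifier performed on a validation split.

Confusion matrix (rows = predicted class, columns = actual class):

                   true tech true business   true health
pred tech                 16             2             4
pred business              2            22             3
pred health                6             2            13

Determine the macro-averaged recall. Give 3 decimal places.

0.721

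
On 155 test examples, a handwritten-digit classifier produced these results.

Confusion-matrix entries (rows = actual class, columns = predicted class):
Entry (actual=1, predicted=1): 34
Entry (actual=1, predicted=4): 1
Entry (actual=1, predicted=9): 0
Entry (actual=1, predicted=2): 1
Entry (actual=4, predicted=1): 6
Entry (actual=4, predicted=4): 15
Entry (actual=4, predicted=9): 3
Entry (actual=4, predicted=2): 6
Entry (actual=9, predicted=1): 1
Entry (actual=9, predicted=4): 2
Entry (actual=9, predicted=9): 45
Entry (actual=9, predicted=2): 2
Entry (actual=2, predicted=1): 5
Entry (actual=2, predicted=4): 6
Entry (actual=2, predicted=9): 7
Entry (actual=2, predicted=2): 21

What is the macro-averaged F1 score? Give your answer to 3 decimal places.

0.713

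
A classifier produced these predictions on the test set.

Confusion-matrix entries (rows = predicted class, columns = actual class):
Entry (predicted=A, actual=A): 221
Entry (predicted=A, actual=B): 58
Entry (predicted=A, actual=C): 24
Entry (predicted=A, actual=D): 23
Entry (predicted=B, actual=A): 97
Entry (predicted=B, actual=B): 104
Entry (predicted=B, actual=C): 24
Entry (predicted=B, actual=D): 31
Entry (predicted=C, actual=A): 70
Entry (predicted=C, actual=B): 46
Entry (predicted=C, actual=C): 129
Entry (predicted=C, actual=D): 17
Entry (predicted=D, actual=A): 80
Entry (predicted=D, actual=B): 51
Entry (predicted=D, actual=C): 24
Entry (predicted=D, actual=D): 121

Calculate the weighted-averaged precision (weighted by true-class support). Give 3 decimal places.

0.541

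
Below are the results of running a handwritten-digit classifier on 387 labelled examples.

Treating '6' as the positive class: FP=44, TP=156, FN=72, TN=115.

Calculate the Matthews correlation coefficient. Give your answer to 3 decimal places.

MCC = (TP·TN − FP·FN) / √((TP+FP)(TP+FN)(TN+FP)(TN+FN))
Numerator = 156·115 − 44·72 = 14772
Denominator = √(200·228·159·187) = √1355824800 = 36821.5263
MCC = 14772 / 36821.5263 = 0.401

0.401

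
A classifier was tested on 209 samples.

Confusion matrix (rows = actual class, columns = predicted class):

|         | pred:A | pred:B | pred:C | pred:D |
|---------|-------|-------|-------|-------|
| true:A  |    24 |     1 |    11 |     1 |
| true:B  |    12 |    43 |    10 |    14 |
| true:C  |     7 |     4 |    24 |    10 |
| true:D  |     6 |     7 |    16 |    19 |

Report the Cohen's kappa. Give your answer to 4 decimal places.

0.3666

Observed agreement pₒ = trace/N = 110/209 = 0.52632
Expected agreement pₑ = Σ (rowᵢ·colᵢ)/N² = (37·49 + 79·55 + 45·61 + 48·44)/209² = 0.25217
κ = (pₒ − pₑ)/(1 − pₑ) = (0.52632 − 0.25217)/(1 − 0.25217) = 0.3666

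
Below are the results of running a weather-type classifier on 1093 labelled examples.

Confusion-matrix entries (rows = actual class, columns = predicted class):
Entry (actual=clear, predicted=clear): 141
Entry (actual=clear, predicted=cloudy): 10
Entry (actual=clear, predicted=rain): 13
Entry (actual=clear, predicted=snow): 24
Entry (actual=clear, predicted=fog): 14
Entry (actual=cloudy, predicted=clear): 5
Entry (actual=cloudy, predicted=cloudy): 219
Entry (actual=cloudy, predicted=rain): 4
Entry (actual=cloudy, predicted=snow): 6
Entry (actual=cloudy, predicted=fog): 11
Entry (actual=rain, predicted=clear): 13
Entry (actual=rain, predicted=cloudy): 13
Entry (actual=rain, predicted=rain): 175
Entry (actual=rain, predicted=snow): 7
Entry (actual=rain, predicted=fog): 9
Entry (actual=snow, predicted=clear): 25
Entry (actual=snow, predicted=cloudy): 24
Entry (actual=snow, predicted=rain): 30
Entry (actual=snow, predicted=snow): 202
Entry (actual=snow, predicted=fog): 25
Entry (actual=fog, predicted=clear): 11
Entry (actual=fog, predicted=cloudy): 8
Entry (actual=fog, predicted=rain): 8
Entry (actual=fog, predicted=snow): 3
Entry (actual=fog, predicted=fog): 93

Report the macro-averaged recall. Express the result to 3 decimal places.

Per-class recall (TP/(TP+FN)):
  clear: TP=141, FN=10+13+24+14=61 → 141/202 = 0.6980
  cloudy: TP=219, FN=5+4+6+11=26 → 219/245 = 0.8939
  rain: TP=175, FN=13+13+7+9=42 → 175/217 = 0.8065
  snow: TP=202, FN=25+24+30+25=104 → 202/306 = 0.6601
  fog: TP=93, FN=11+8+8+3=30 → 93/123 = 0.7561
Macro-recall = mean = (0.6980 + 0.8939 + 0.8065 + 0.6601 + 0.7561) / 5 = 0.763

0.763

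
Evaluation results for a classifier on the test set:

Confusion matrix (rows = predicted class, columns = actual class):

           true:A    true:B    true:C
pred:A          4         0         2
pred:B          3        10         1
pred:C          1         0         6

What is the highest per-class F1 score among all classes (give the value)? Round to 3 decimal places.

0.833

Per-class F1 score (2·TP/(2·TP+FP+FN)):
  A: TP=4, FP=0+2=2, FN=3+1=4 → 8/14 = 0.5714
  B: TP=10, FP=3+1=4, FN=0+0=0 → 20/24 = 0.8333
  C: TP=6, FP=1+0=1, FN=2+1=3 → 12/16 = 0.7500
Highest is class 'B' with F1 score = 0.833.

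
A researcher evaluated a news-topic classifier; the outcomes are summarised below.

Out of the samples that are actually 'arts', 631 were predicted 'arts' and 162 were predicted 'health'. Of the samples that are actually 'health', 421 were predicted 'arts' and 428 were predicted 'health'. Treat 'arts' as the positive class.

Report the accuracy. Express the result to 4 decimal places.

Accuracy = (TP+TN)/N = (631+428)/1642 = 0.6449

0.6449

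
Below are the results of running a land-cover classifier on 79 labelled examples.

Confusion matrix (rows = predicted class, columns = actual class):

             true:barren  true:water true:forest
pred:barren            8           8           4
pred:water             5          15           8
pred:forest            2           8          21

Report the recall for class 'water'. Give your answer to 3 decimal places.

0.484

One-vs-rest for 'water': TP = diagonal; FP = other classes predicted 'water'; FN = 'water' predicted as other.
recall = TP/(TP+FN).
water: TP=15, FN=8+8=16 → 15/31 = 0.4839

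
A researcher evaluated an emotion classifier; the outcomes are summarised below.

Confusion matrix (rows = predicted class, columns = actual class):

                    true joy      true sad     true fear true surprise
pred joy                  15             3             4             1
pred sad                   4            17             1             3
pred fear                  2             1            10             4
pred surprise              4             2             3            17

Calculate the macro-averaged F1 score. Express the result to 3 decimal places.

0.643

Per-class F1 score (2·TP/(2·TP+FP+FN)):
  joy: TP=15, FP=3+4+1=8, FN=4+2+4=10 → 30/48 = 0.6250
  sad: TP=17, FP=4+1+3=8, FN=3+1+2=6 → 34/48 = 0.7083
  fear: TP=10, FP=2+1+4=7, FN=4+1+3=8 → 20/35 = 0.5714
  surprise: TP=17, FP=4+2+3=9, FN=1+3+4=8 → 34/51 = 0.6667
Macro-F1 score = mean = (0.6250 + 0.7083 + 0.5714 + 0.6667) / 4 = 0.643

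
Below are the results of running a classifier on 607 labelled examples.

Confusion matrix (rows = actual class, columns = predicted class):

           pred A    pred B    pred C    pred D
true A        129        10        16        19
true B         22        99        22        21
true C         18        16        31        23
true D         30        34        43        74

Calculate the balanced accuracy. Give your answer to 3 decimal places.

0.527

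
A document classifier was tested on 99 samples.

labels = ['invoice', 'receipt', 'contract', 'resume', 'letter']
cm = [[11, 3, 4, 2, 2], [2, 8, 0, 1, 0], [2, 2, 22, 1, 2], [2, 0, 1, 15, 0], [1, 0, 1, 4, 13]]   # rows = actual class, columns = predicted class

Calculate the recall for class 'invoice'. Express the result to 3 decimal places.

recall = TP/(TP+FN).
invoice: TP=11, FN=3+4+2+2=11 → 11/22 = 0.5000

0.500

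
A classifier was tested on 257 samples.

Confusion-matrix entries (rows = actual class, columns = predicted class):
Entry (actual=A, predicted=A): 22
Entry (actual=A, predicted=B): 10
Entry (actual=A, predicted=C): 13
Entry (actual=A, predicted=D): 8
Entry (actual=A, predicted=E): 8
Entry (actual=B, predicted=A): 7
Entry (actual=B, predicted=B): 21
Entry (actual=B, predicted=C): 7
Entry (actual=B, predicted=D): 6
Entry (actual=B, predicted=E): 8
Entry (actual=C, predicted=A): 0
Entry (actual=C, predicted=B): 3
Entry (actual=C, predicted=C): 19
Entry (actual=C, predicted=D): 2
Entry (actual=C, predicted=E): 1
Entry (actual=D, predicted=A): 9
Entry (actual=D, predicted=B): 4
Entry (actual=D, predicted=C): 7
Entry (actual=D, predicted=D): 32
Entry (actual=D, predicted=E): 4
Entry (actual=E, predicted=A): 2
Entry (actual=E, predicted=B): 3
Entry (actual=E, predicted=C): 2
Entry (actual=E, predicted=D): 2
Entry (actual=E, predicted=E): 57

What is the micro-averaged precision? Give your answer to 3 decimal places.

Micro-averaging pools counts across classes: ΣTP=151, ΣFP=106, ΣFN=106.
Micro-precision = TP/(TP+FP) on pooled counts = 0.588 (equals overall accuracy in single-label multiclass).

0.588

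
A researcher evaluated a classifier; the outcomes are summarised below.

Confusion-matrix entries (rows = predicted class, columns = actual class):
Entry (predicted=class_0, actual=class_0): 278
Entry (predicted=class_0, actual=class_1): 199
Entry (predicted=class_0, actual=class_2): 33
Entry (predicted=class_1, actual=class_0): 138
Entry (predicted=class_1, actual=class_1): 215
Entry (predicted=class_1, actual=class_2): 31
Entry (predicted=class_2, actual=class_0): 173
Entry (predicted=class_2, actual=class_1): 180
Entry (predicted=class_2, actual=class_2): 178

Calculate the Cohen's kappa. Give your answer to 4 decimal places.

0.2178

Observed agreement pₒ = trace/N = 671/1425 = 0.47088
Expected agreement pₑ = Σ (rowᵢ·colᵢ)/N² = (589·510 + 594·384 + 242·531)/1425² = 0.32354
κ = (pₒ − pₑ)/(1 − pₑ) = (0.47088 − 0.32354)/(1 − 0.32354) = 0.2178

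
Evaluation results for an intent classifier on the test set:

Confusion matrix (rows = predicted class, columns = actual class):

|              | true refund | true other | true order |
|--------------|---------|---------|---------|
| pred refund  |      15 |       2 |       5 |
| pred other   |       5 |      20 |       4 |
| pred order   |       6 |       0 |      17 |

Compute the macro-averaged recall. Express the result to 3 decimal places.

0.713

Per-class recall (TP/(TP+FN)):
  refund: TP=15, FN=5+6=11 → 15/26 = 0.5769
  other: TP=20, FN=2+0=2 → 20/22 = 0.9091
  order: TP=17, FN=5+4=9 → 17/26 = 0.6538
Macro-recall = mean = (0.5769 + 0.9091 + 0.6538) / 3 = 0.713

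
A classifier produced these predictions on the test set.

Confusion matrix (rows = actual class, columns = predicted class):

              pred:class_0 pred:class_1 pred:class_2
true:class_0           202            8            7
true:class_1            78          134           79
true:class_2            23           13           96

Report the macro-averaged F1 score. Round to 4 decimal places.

0.6631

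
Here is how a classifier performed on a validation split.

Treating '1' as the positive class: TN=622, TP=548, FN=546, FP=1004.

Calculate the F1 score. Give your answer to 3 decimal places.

Precision = TP/(TP+FP) = 548/1552 = 0.3531
Recall = TP/(TP+FN) = 548/1094 = 0.5009
F1 = 2·TP/(2·TP+FP+FN) = 1096/2646 = 0.414

0.414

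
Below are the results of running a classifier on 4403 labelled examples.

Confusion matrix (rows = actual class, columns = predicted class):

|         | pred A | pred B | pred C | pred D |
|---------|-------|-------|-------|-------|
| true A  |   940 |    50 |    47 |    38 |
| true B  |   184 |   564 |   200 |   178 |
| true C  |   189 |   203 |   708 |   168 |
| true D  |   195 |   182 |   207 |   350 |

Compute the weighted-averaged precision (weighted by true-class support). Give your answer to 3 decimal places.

Per-class precision (TP/(TP+FP)):
  A: TP=940, FP=184+189+195=568 → 940/1508 = 0.6233
  B: TP=564, FP=50+203+182=435 → 564/999 = 0.5646
  C: TP=708, FP=47+200+207=454 → 708/1162 = 0.6093
  D: TP=350, FP=38+178+168=384 → 350/734 = 0.4768
Weighted-precision = Σ (supportᵢ/N)·precisionᵢ with N=4403: (1075/4403)·0.6233 + (1126/4403)·0.5646 + (1268/4403)·0.6093 + (934/4403)·0.4768 = 0.573

0.573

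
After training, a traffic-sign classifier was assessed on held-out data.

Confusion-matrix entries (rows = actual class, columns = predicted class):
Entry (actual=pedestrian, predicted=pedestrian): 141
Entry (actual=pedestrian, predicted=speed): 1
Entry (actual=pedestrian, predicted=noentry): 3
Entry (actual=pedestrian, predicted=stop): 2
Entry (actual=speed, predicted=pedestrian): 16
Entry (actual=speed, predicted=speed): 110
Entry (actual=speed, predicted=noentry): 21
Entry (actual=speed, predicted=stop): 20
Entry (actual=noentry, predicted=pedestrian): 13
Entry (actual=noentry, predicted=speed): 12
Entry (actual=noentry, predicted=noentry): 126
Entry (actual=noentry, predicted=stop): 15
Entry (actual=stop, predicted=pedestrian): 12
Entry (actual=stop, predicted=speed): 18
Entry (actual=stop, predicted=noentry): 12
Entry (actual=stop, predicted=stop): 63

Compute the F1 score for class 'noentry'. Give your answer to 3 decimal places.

One-vs-rest for 'noentry': TP = diagonal; FP = other classes predicted 'noentry'; FN = 'noentry' predicted as other.
F1 score = 2·TP/(2·TP+FP+FN).
noentry: TP=126, FP=3+21+12=36, FN=13+12+15=40 → 252/328 = 0.7683

0.768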